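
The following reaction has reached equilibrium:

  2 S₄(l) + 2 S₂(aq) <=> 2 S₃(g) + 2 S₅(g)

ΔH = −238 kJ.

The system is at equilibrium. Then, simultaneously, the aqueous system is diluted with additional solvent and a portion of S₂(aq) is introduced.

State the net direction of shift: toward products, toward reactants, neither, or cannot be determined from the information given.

Dilution lowers every aqueous concentration by the same factor. Δn_aq = 0 − 2 = -2, so the system shifts toward the side with more dissolved moles — to the left.
Adding S₂ (aq), a reactant, drives the reaction to the right.
The individual effects push in opposite directions; without quantitative information the net direction cannot be determined.

cannot be determined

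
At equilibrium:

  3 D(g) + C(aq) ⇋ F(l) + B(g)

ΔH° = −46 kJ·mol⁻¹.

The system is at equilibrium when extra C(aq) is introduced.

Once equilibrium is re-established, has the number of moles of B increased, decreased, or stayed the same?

increases

Adding C (aq), a reactant, drives the reaction to the right.
The net shift is to the right. B is a product, so its amount increases.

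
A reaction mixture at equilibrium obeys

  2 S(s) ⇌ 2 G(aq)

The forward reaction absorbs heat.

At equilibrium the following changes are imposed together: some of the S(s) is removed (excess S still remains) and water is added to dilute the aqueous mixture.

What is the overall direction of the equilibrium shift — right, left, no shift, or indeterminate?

S is a pure solid; its activity is 1 regardless of amount, so Q is unaffected — no shift from this change.
Dilution lowers every aqueous concentration by the same factor. Δn_aq = 2 − 0 = +2, so the system shifts toward the side with more dissolved moles — to the right.
Only the nonzero effect(s) matter; the net shift is to the right.

right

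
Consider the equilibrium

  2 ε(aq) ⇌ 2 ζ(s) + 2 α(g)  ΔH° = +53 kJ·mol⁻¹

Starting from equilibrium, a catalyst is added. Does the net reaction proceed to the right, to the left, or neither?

no shift

A catalyst speeds both forward and reverse rates equally; it changes neither Q nor K — no shift from this change.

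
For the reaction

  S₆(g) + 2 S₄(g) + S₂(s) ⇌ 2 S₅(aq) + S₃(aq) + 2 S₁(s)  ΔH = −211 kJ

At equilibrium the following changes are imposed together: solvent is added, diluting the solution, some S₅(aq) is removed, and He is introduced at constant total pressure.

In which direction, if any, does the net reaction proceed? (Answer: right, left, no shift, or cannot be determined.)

cannot be determined

Dilution lowers every aqueous concentration by the same factor. Δn_aq = 3 − 0 = +3, so the system shifts toward the side with more dissolved moles — to the right.
Removing S₅ (aq), a product, drives the reaction to the right.
Adding inert gas at constant total pressure expands the volume and lowers every reacting partial pressure. With Δn_gas = 0 − 3 = -3, Q moves away from K toward the side with fewer gas moles, so the system shifts toward the side with more gas moles — to the left.
The individual effects push in opposite directions; without quantitative information the net direction cannot be determined.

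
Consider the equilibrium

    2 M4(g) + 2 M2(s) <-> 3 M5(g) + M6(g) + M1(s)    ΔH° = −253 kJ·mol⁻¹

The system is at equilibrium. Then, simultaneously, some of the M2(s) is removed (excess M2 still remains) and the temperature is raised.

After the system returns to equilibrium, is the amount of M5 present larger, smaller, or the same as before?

decreases

M2 is a pure solid; its activity is 1 regardless of amount, so Q is unaffected — no shift from this change.
The forward reaction is exothermic. Raising T favours the endothermic direction — shift to the left.
The net shift is to the left. M5 is a product, so its amount decreases.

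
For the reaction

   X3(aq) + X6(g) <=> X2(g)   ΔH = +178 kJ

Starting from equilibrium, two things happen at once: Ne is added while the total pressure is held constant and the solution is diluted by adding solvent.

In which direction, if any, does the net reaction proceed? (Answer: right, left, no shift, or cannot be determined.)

Adding inert gas at constant total pressure expands the volume, scaling every reacting partial pressure by the same factor. Δn_gas = 1 − 1 = 0, so Q is unchanged — no shift.
Dilution lowers every aqueous concentration by the same factor. Δn_aq = 0 − 1 = -1, so the system shifts toward the side with more dissolved moles — to the left.
Only the nonzero effect(s) matter; the net shift is to the left.

left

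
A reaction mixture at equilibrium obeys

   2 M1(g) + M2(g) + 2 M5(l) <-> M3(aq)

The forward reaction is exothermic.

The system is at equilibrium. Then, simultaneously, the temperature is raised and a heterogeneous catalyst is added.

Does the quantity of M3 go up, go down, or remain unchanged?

The forward reaction is exothermic. Raising T favours the endothermic direction — shift to the left.
A catalyst speeds both forward and reverse rates equally; it changes neither Q nor K — no shift from this change.
The net shift is to the left. M3 is a product, so its amount decreases.

decreases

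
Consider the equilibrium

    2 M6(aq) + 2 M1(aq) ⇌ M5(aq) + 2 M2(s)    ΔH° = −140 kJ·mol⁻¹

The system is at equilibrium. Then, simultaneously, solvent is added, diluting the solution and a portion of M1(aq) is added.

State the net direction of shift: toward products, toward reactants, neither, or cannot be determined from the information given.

Dilution lowers every aqueous concentration by the same factor. Δn_aq = 1 − 4 = -3, so the system shifts toward the side with more dissolved moles — to the left.
Adding M1 (aq), a reactant, drives the reaction to the right.
The individual effects push in opposite directions; without quantitative information the net direction cannot be determined.

cannot be determined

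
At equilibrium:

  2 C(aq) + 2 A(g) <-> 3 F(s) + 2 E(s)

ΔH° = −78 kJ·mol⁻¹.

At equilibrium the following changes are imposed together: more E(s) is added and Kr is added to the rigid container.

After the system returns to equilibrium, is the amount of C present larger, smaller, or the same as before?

unchanged

E is a pure solid; its activity is 1 regardless of amount, so Q is unaffected — no shift from this change.
At constant volume, adding an inert gas leaves every reacting species' partial pressure unchanged, so Q is unchanged — no shift from this change.
No net shift occurs, so the amount of C is unchanged.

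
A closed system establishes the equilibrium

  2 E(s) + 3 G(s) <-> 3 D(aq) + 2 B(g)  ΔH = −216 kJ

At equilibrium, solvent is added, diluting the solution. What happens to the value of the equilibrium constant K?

unchanged

The equilibrium constant depends only on temperature. This perturbation may move the position of equilibrium, but since T is unchanged, K itself is unchanged.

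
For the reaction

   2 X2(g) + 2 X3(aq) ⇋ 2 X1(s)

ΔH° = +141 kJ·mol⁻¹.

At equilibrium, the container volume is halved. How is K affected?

The equilibrium constant depends only on temperature. This perturbation may move the position of equilibrium, but since T is unchanged, K itself is unchanged.

unchanged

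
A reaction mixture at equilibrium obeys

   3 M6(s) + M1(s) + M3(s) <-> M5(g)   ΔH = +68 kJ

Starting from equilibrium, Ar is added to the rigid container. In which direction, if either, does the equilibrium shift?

no shift

At constant volume, adding an inert gas leaves every reacting species' partial pressure unchanged, so Q is unchanged — no shift from this change.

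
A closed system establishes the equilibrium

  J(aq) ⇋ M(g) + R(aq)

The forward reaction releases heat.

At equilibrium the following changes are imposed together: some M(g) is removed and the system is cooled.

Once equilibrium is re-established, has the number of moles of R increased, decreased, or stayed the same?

increases

Removing M (g), a product, drives the reaction to the right.
The forward reaction is exothermic. Lowering T favours the exothermic direction — shift to the right.
The net shift is to the right. R is a product, so its amount increases.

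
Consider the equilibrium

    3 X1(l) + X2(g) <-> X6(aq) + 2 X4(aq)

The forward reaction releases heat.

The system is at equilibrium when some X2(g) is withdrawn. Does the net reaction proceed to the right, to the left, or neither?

Removing X2 (g), a reactant, drives the reaction to the left.

left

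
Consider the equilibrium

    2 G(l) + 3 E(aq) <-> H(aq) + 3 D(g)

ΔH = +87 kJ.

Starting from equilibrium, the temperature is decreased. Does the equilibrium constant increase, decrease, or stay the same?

decreases

K depends on temperature via the van 't Hoff relation. The forward reaction is endothermic, so lowering T decreases K.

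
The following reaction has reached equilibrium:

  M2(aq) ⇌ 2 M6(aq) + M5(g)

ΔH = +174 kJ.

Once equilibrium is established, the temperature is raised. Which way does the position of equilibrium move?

right

The forward reaction is endothermic. Raising T favours the endothermic direction — shift to the right.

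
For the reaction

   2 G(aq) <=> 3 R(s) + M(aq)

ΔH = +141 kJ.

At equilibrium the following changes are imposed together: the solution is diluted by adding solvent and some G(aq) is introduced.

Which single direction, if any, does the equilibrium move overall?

cannot be determined

Dilution lowers every aqueous concentration by the same factor. Δn_aq = 1 − 2 = -1, so the system shifts toward the side with more dissolved moles — to the left.
Adding G (aq), a reactant, drives the reaction to the right.
The individual effects push in opposite directions; without quantitative information the net direction cannot be determined.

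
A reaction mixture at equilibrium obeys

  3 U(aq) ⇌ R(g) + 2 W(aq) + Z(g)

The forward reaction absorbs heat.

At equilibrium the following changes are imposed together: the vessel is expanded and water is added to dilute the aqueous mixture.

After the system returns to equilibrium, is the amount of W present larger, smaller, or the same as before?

cannot be determined

Gas moles: reactants 0, products 2 (Δn_gas = +2). Expansion shifts the system toward the side with more moles of gas — to the right.
Dilution lowers every aqueous concentration by the same factor. Δn_aq = 2 − 3 = -1, so the system shifts toward the side with more dissolved moles — to the left.
The two effects oppose each other, so the net shift — and hence the change in W — cannot be determined from the given information.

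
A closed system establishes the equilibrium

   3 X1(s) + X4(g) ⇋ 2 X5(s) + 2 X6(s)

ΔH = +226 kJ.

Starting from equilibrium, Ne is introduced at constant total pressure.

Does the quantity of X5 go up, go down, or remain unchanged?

Adding inert gas at constant total pressure expands the volume and lowers every reacting partial pressure. With Δn_gas = 0 − 1 = -1, Q moves away from K toward the side with fewer gas moles, so the system shifts toward the side with more gas moles — to the left.
The net shift is to the left. X5 is a product, so its amount decreases.

decreases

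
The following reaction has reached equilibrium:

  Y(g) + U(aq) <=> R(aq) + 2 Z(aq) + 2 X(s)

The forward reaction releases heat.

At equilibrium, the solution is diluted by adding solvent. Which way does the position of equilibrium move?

Dilution lowers every aqueous concentration by the same factor. Δn_aq = 3 − 1 = +2, so the system shifts toward the side with more dissolved moles — to the right.

right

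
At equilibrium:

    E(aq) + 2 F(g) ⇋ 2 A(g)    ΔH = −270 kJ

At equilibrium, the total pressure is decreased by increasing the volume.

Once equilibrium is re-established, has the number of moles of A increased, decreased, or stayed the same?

Gas moles: reactants 2, products 2. Δn_gas = 0, so a volume change leaves Q equal to K — no shift from this change.
No net shift occurs, so the amount of A is unchanged.

unchanged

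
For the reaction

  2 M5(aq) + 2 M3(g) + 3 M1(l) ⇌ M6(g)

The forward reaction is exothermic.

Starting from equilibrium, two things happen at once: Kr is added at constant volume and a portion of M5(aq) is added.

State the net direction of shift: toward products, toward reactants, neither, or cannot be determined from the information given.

right

At constant volume, adding an inert gas leaves every reacting species' partial pressure unchanged, so Q is unchanged — no shift from this change.
Adding M5 (aq), a reactant, drives the reaction to the right.
Only the nonzero effect(s) matter; the net shift is to the right.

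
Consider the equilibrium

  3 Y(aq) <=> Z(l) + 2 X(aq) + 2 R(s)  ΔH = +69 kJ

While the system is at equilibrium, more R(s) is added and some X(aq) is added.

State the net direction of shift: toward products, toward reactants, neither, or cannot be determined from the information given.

R is a pure solid; its activity is 1 regardless of amount, so Q is unaffected — no shift from this change.
Adding X (aq), a product, drives the reaction to the left.
Only the nonzero effect(s) matter; the net shift is to the left.

left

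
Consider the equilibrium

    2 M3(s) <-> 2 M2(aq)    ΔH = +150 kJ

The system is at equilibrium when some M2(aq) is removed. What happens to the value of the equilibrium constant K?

The equilibrium constant depends only on temperature. This perturbation may move the position of equilibrium, but since T is unchanged, K itself is unchanged.

unchanged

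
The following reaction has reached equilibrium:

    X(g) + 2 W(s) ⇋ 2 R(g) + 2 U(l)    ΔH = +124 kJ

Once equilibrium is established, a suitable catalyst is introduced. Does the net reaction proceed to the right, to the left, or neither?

A catalyst speeds both forward and reverse rates equally; it changes neither Q nor K — no shift from this change.

no shift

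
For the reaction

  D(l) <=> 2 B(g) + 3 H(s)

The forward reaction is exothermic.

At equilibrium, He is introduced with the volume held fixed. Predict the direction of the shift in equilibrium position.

no shift

At constant volume, adding an inert gas leaves every reacting species' partial pressure unchanged, so Q is unchanged — no shift from this change.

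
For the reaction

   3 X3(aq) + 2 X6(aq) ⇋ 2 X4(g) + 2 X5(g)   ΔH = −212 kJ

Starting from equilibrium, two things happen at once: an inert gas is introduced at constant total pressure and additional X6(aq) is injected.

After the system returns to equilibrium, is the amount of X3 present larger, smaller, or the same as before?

Adding inert gas at constant total pressure expands the volume and lowers every reacting partial pressure. With Δn_gas = 4 − 0 = +4, Q moves away from K toward the side with fewer gas moles, so the system shifts toward the side with more gas moles — to the right.
Adding X6 (aq), a reactant, drives the reaction to the right.
The net shift is to the right. X3 is a reactant, so its amount decreases.

decreases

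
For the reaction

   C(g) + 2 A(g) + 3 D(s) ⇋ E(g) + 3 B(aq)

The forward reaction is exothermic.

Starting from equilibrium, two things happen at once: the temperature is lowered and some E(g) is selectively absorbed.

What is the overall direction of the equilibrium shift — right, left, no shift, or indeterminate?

The forward reaction is exothermic. Lowering T favours the exothermic direction — shift to the right.
Removing E (g), a product, drives the reaction to the right.
All effects act in the same direction — net shift to the right.

right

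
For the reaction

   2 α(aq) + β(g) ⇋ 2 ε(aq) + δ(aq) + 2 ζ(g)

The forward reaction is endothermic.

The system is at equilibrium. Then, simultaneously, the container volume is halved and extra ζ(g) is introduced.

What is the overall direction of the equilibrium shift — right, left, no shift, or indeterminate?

Gas moles: reactants 1, products 2 (Δn_gas = +1). Compression shifts the system toward the side with fewer moles of gas — to the left.
Adding ζ (g), a product, drives the reaction to the left.
All effects act in the same direction — net shift to the left.

left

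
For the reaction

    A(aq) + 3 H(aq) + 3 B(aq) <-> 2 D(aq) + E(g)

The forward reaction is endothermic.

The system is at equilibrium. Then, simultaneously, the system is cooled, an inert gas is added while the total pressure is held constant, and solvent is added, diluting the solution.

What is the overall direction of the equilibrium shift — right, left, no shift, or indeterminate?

The forward reaction is endothermic. Lowering T favours the exothermic direction — shift to the left.
Adding inert gas at constant total pressure expands the volume and lowers every reacting partial pressure. With Δn_gas = 1 − 0 = +1, Q moves away from K toward the side with fewer gas moles, so the system shifts toward the side with more gas moles — to the right.
Dilution lowers every aqueous concentration by the same factor. Δn_aq = 2 − 7 = -5, so the system shifts toward the side with more dissolved moles — to the left.
The individual effects push in opposite directions; without quantitative information the net direction cannot be determined.

cannot be determined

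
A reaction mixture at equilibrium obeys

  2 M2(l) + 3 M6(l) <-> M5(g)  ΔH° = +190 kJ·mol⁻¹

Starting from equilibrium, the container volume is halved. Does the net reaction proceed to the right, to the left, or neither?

left

Gas moles: reactants 0, products 1 (Δn_gas = +1). Compression shifts the system toward the side with fewer moles of gas — to the left.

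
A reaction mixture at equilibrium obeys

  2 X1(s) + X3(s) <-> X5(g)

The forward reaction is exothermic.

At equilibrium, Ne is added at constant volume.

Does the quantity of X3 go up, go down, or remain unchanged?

At constant volume, adding an inert gas leaves every reacting species' partial pressure unchanged, so Q is unchanged — no shift from this change.
No net shift occurs, so the amount of X3 is unchanged.

unchanged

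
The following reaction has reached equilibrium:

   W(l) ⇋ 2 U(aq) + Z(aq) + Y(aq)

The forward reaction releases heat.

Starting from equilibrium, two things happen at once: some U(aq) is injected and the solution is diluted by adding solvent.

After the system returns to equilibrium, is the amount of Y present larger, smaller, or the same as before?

Adding U (aq), a product, drives the reaction to the left.
Dilution lowers every aqueous concentration by the same factor. Δn_aq = 4 − 0 = +4, so the system shifts toward the side with more dissolved moles — to the right.
The two effects oppose each other, so the net shift — and hence the change in Y — cannot be determined from the given information.

cannot be determined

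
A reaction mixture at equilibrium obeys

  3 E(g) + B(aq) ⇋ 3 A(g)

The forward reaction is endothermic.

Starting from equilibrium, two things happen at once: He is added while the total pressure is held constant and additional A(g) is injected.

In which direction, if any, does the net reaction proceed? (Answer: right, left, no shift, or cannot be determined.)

Adding inert gas at constant total pressure expands the volume, scaling every reacting partial pressure by the same factor. Δn_gas = 3 − 3 = 0, so Q is unchanged — no shift.
Adding A (g), a product, drives the reaction to the left.
Only the nonzero effect(s) matter; the net shift is to the left.

left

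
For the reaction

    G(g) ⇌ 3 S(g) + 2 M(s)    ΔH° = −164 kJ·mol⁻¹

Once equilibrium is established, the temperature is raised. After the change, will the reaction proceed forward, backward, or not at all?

left

The forward reaction is exothermic. Raising T favours the endothermic direction — shift to the left.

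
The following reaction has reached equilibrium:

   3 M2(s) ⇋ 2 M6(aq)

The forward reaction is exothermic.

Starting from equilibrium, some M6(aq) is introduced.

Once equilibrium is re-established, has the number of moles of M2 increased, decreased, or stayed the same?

Adding M6 (aq), a product, drives the reaction to the left.
The net shift is to the left. M2 is a reactant, so its amount increases.

increases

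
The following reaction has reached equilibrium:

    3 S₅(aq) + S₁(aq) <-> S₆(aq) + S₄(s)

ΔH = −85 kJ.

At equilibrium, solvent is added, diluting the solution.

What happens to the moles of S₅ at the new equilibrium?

increases

Dilution lowers every aqueous concentration by the same factor. Δn_aq = 1 − 4 = -3, so the system shifts toward the side with more dissolved moles — to the left.
The net shift is to the left. S₅ is a reactant, so its amount increases.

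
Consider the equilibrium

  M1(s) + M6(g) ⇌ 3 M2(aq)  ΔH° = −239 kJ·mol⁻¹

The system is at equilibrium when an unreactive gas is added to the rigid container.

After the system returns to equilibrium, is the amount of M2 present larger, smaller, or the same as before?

unchanged

At constant volume, adding an inert gas leaves every reacting species' partial pressure unchanged, so Q is unchanged — no shift from this change.
No net shift occurs, so the amount of M2 is unchanged.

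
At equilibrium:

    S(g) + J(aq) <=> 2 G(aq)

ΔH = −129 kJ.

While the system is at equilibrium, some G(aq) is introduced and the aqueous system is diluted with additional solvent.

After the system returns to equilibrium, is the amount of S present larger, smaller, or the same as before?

Adding G (aq), a product, drives the reaction to the left.
Dilution lowers every aqueous concentration by the same factor. Δn_aq = 2 − 1 = +1, so the system shifts toward the side with more dissolved moles — to the right.
The two effects oppose each other, so the net shift — and hence the change in S — cannot be determined from the given information.

cannot be determined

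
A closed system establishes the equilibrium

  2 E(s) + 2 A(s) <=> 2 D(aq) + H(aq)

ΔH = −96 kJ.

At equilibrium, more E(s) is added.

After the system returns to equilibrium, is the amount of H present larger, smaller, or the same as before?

E is a pure solid; its activity is 1 regardless of amount, so Q is unaffected — no shift from this change.
No net shift occurs, so the amount of H is unchanged.

unchanged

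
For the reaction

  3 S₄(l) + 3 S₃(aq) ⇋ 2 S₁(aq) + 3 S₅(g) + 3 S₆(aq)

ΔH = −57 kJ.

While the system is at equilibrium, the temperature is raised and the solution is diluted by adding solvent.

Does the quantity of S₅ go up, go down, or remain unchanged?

cannot be determined

The forward reaction is exothermic. Raising T favours the endothermic direction — shift to the left.
Dilution lowers every aqueous concentration by the same factor. Δn_aq = 5 − 3 = +2, so the system shifts toward the side with more dissolved moles — to the right.
The two effects oppose each other, so the net shift — and hence the change in S₅ — cannot be determined from the given information.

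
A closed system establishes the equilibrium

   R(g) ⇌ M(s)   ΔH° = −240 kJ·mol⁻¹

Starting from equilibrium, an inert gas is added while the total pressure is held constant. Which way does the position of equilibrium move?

Adding inert gas at constant total pressure expands the volume and lowers every reacting partial pressure. With Δn_gas = 0 − 1 = -1, Q moves away from K toward the side with fewer gas moles, so the system shifts toward the side with more gas moles — to the left.

left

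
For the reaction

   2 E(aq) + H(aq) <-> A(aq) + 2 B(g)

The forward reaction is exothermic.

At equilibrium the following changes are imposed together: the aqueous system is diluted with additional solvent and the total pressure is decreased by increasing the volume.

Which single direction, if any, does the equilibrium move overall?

cannot be determined

Dilution lowers every aqueous concentration by the same factor. Δn_aq = 1 − 3 = -2, so the system shifts toward the side with more dissolved moles — to the left.
Gas moles: reactants 0, products 2 (Δn_gas = +2). Expansion shifts the system toward the side with more moles of gas — to the right.
The individual effects push in opposite directions; without quantitative information the net direction cannot be determined.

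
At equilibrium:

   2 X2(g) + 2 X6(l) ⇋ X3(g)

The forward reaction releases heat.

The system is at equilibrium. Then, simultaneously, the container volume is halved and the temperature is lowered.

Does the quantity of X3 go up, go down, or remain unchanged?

increases

Gas moles: reactants 2, products 1 (Δn_gas = -1). Compression shifts the system toward the side with fewer moles of gas — to the right.
The forward reaction is exothermic. Lowering T favours the exothermic direction — shift to the right.
The net shift is to the right. X3 is a product, so its amount increases.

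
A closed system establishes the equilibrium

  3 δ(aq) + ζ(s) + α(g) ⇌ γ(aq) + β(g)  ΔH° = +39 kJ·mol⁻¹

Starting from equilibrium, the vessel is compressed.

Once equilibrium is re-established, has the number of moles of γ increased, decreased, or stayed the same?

unchanged

Gas moles: reactants 1, products 1. Δn_gas = 0, so a volume change leaves Q equal to K — no shift from this change.
No net shift occurs, so the amount of γ is unchanged.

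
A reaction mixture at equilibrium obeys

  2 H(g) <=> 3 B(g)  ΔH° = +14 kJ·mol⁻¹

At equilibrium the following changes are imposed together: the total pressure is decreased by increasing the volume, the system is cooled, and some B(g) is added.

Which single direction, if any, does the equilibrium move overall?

cannot be determined

Gas moles: reactants 2, products 3 (Δn_gas = +1). Expansion shifts the system toward the side with more moles of gas — to the right.
The forward reaction is endothermic. Lowering T favours the exothermic direction — shift to the left.
Adding B (g), a product, drives the reaction to the left.
The individual effects push in opposite directions; without quantitative information the net direction cannot be determined.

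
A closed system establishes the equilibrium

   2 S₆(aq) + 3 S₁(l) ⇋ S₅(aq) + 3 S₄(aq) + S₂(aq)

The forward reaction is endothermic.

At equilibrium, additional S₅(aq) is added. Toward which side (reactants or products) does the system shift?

left

Adding S₅ (aq), a product, drives the reaction to the left.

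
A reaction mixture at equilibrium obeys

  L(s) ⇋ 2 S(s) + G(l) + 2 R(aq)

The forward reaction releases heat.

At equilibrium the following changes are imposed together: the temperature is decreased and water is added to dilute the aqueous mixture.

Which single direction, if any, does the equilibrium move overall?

right

The forward reaction is exothermic. Lowering T favours the exothermic direction — shift to the right.
Dilution lowers every aqueous concentration by the same factor. Δn_aq = 2 − 0 = +2, so the system shifts toward the side with more dissolved moles — to the right.
All effects act in the same direction — net shift to the right.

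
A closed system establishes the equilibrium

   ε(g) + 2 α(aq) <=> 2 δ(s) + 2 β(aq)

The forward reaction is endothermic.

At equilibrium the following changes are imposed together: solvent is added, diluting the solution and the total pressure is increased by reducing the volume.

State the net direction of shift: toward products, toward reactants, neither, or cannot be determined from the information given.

right

Dilution scales every aqueous concentration by the same factor. Δn_aq = 2 − 2 = 0, so Q is unchanged — no shift.
Gas moles: reactants 1, products 0 (Δn_gas = -1). Compression shifts the system toward the side with fewer moles of gas — to the right.
Only the nonzero effect(s) matter; the net shift is to the right.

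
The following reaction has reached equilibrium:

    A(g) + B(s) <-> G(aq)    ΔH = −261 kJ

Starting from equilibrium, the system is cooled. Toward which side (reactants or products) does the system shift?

The forward reaction is exothermic. Lowering T favours the exothermic direction — shift to the right.

right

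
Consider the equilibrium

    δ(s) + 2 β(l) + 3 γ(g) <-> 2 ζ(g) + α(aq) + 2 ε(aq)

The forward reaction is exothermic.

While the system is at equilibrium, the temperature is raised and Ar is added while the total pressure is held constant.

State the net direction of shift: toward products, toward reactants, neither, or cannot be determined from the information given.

left

The forward reaction is exothermic. Raising T favours the endothermic direction — shift to the left.
Adding inert gas at constant total pressure expands the volume and lowers every reacting partial pressure. With Δn_gas = 2 − 3 = -1, Q moves away from K toward the side with fewer gas moles, so the system shifts toward the side with more gas moles — to the left.
All effects act in the same direction — net shift to the left.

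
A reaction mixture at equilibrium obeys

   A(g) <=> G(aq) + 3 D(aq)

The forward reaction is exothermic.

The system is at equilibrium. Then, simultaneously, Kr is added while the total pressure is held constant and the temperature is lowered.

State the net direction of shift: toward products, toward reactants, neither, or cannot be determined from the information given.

Adding inert gas at constant total pressure expands the volume and lowers every reacting partial pressure. With Δn_gas = 0 − 1 = -1, Q moves away from K toward the side with fewer gas moles, so the system shifts toward the side with more gas moles — to the left.
The forward reaction is exothermic. Lowering T favours the exothermic direction — shift to the right.
The individual effects push in opposite directions; without quantitative information the net direction cannot be determined.

cannot be determined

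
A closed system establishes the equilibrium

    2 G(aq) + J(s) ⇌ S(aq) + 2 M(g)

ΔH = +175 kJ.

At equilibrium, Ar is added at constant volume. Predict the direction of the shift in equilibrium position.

At constant volume, adding an inert gas leaves every reacting species' partial pressure unchanged, so Q is unchanged — no shift from this change.

no shift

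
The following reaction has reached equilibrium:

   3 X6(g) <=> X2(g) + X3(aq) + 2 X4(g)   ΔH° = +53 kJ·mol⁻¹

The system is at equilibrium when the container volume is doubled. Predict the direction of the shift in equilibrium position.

no shift

Gas moles: reactants 3, products 3. Δn_gas = 0, so a volume change leaves Q equal to K — no shift from this change.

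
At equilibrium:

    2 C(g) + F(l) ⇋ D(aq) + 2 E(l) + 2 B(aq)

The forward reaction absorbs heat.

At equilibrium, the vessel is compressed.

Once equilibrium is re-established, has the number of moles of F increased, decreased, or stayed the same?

Gas moles: reactants 2, products 0 (Δn_gas = -2). Compression shifts the system toward the side with fewer moles of gas — to the right.
The net shift is to the right. F is a reactant, so its amount decreases.

decreases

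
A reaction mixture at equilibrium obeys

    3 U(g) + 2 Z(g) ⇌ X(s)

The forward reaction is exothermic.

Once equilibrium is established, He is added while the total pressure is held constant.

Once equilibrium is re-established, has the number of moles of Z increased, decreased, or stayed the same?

increases

Adding inert gas at constant total pressure expands the volume and lowers every reacting partial pressure. With Δn_gas = 0 − 5 = -5, Q moves away from K toward the side with fewer gas moles, so the system shifts toward the side with more gas moles — to the left.
The net shift is to the left. Z is a reactant, so its amount increases.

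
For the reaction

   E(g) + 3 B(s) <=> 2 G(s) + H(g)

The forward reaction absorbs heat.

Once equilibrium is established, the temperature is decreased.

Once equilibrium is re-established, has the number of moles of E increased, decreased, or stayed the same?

increases

The forward reaction is endothermic. Lowering T favours the exothermic direction — shift to the left.
The net shift is to the left. E is a reactant, so its amount increases.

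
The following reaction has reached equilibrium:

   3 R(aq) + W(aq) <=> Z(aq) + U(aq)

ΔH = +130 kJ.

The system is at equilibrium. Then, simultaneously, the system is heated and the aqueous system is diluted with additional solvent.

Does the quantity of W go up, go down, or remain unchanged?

cannot be determined

The forward reaction is endothermic. Raising T favours the endothermic direction — shift to the right.
Dilution lowers every aqueous concentration by the same factor. Δn_aq = 2 − 4 = -2, so the system shifts toward the side with more dissolved moles — to the left.
The two effects oppose each other, so the net shift — and hence the change in W — cannot be determined from the given information.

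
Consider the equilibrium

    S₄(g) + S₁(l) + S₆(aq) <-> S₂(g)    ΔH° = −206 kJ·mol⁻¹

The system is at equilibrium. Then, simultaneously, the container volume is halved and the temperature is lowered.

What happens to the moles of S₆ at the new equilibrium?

Gas moles: reactants 1, products 1. Δn_gas = 0, so a volume change leaves Q equal to K — no shift from this change.
The forward reaction is exothermic. Lowering T favours the exothermic direction — shift to the right.
The net shift is to the right. S₆ is a reactant, so its amount decreases.

decreases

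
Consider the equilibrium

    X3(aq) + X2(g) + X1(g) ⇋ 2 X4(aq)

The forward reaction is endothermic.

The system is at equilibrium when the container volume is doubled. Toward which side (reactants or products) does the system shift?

Gas moles: reactants 2, products 0 (Δn_gas = -2). Expansion shifts the system toward the side with more moles of gas — to the left.

left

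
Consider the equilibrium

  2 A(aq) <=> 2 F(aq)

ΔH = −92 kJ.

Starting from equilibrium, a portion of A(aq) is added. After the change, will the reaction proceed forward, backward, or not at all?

Adding A (aq), a reactant, drives the reaction to the right.

right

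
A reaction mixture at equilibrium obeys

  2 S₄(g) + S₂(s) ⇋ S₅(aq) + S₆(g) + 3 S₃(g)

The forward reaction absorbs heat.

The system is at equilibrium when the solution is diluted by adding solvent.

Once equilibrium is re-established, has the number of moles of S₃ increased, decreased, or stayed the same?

Dilution lowers every aqueous concentration by the same factor. Δn_aq = 1 − 0 = +1, so the system shifts toward the side with more dissolved moles — to the right.
The net shift is to the right. S₃ is a product, so its amount increases.

increases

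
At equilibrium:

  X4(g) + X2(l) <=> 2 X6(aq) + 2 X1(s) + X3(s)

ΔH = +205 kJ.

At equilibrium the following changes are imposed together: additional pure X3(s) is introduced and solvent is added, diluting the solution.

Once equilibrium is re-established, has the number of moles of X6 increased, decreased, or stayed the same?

increases

X3 is a pure solid; its activity is 1 regardless of amount, so Q is unaffected — no shift from this change.
Dilution lowers every aqueous concentration by the same factor. Δn_aq = 2 − 0 = +2, so the system shifts toward the side with more dissolved moles — to the right.
The net shift is to the right. X6 is a product, so its amount increases.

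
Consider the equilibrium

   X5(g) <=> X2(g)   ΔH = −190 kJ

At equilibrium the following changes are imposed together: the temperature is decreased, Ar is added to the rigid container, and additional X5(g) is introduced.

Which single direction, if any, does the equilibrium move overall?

The forward reaction is exothermic. Lowering T favours the exothermic direction — shift to the right.
At constant volume, adding an inert gas leaves every reacting species' partial pressure unchanged, so Q is unchanged — no shift from this change.
Adding X5 (g), a reactant, drives the reaction to the right.
Only the nonzero effect(s) matter; the net shift is to the right.

right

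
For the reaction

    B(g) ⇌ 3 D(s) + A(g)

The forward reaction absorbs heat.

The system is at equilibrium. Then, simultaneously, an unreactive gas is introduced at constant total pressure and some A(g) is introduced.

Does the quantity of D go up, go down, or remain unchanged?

decreases

Adding inert gas at constant total pressure expands the volume, scaling every reacting partial pressure by the same factor. Δn_gas = 1 − 1 = 0, so Q is unchanged — no shift.
Adding A (g), a product, drives the reaction to the left.
The net shift is to the left. D is a product, so its amount decreases.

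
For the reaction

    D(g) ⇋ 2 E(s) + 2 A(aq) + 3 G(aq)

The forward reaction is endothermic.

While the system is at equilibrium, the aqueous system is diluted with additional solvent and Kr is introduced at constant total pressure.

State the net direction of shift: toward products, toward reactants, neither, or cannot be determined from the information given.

cannot be determined

Dilution lowers every aqueous concentration by the same factor. Δn_aq = 5 − 0 = +5, so the system shifts toward the side with more dissolved moles — to the right.
Adding inert gas at constant total pressure expands the volume and lowers every reacting partial pressure. With Δn_gas = 0 − 1 = -1, Q moves away from K toward the side with fewer gas moles, so the system shifts toward the side with more gas moles — to the left.
The individual effects push in opposite directions; without quantitative information the net direction cannot be determined.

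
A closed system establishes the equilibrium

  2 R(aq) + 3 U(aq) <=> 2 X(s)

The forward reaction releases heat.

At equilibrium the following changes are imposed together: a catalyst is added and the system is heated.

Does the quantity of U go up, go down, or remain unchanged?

A catalyst speeds both forward and reverse rates equally; it changes neither Q nor K — no shift from this change.
The forward reaction is exothermic. Raising T favours the endothermic direction — shift to the left.
The net shift is to the left. U is a reactant, so its amount increases.

increases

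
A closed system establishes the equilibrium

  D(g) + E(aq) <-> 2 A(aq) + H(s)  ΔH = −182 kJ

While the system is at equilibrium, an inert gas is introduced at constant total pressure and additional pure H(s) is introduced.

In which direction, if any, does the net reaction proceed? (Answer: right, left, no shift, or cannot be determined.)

Adding inert gas at constant total pressure expands the volume and lowers every reacting partial pressure. With Δn_gas = 0 − 1 = -1, Q moves away from K toward the side with fewer gas moles, so the system shifts toward the side with more gas moles — to the left.
H is a pure solid; its activity is 1 regardless of amount, so Q is unaffected — no shift from this change.
Only the nonzero effect(s) matter; the net shift is to the left.

left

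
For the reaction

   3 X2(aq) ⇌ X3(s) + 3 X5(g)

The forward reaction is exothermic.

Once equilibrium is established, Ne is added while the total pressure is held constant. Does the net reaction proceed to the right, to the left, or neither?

Adding inert gas at constant total pressure expands the volume and lowers every reacting partial pressure. With Δn_gas = 3 − 0 = +3, Q moves away from K toward the side with fewer gas moles, so the system shifts toward the side with more gas moles — to the right.

right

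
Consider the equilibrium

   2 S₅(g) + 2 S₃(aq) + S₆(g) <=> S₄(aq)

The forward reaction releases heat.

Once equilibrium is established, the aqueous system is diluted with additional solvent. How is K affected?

The equilibrium constant depends only on temperature. This perturbation may move the position of equilibrium, but since T is unchanged, K itself is unchanged.

unchanged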